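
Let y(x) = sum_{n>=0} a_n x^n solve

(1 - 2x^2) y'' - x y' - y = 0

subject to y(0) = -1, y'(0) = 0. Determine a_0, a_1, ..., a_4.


Ansatz: y(x) = sum_{n>=0} a_n x^n, so y'(x) = sum_{n>=1} n a_n x^(n-1) and y''(x) = sum_{n>=2} n(n-1) a_n x^(n-2).
Substitute into P(x) y'' + Q(x) y' + R(x) y = 0 with P(x) = 1 - 2x^2, Q(x) = -x, R(x) = -1, and match powers of x.
Initial conditions: a_0 = -1, a_1 = 0.
Setting the coefficient of each power of x to zero and solving order by order (substituting the coefficients already found):
  x^0: 2 a_2 - a_0 = 0  ->  2 a_2 = a_0 = -1  ->  a_2 = -1/2
  x^1: 6 a_3 - 2 a_1 = 0  ->  6 a_3 = 2 a_1 = 0  ->  a_3 = 0
  x^2: 12 a_4 - 7 a_2 = 0  ->  12 a_4 = 7 a_2 = -7/2  ->  a_4 = -7/24
Truncated series: y(x) = -1 - (1/2) x^2 - (7/24) x^4 + O(x^5).

a_0 = -1; a_1 = 0; a_2 = -1/2; a_3 = 0; a_4 = -7/24


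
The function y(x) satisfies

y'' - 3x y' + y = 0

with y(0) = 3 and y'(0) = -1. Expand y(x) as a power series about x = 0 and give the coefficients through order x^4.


Ansatz: y(x) = sum_{n>=0} a_n x^n, so y'(x) = sum_{n>=1} n a_n x^(n-1) and y''(x) = sum_{n>=2} n(n-1) a_n x^(n-2).
Substitute into P(x) y'' + Q(x) y' + R(x) y = 0 with P(x) = 1, Q(x) = -3x, R(x) = 1, and match powers of x.
Initial conditions: a_0 = 3, a_1 = -1.
Setting the coefficient of each power of x to zero and solving order by order (substituting the coefficients already found):
  x^0: 2 a_2 + a_0 = 0  ->  2 a_2 = -a_0 = -3  ->  a_2 = -3/2
  x^1: 6 a_3 - 2 a_1 = 0  ->  6 a_3 = 2 a_1 = -2  ->  a_3 = -1/3
  x^2: 12 a_4 - 5 a_2 = 0  ->  12 a_4 = 5 a_2 = -15/2  ->  a_4 = -5/8
Truncated series: y(x) = 3 - x - (3/2) x^2 - (1/3) x^3 - (5/8) x^4 + O(x^5).

a_0 = 3; a_1 = -1; a_2 = -3/2; a_3 = -1/3; a_4 = -5/8


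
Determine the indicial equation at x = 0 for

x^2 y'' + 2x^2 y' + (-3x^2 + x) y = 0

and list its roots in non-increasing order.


Divide by x^2 to reach normal form y'' + P_1(x) y' + P_2(x) y = 0 with P_1(x) = 2 and P_2(x) = -3 + 1/x.
x = 0 is a singular point because the y-coefficient -3 + 1/x has a pole at x = 0.
It is a regular singular point because x P_1(x) = p(x) = 2x and x^2 P_2(x) = q(x) = -3x^2 + x are polynomials, hence analytic at x = 0.
p(0) = 0,  q(0) = 0.
Indicial equation: r(r-1) + p(0) r + q(0) = 0, i.e. r^2 + (p(0) - 1) r + q(0) = 0, i.e. r^2 - 1 r = 0.
Discriminant: (-1)^2 - 4(0) = 1, so r = (1 ± 1)/2.
Solving: r_1 = 1, r_2 = 0.

indicial: r^2 - 1 r = 0; roots r_1 = 1, r_2 = 0


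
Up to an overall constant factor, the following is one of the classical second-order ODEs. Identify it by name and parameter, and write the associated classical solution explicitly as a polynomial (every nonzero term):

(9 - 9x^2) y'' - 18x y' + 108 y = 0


All three coefficients share the factor 9; dividing through by 9 gives  (1 - x^2) y'' - 2x y' + 12 y = 0.
This matches the Legendre equation (1 - x^2) y'' - 2x y' + n(n+1) y = 0 (note the -2x y' term) with n(n+1) = 12, so n = 3; the polynomial solution is P_3(x).
With y = sum_k a_k x^k, matching x^k gives (k+2)(k+1) a_{k+2} = [k(k+1) - n(n+1)] a_k = (k - 3)(k + 4) a_k. The right side vanishes at k = 3, so the series with the parity of 3 terminates at degree 3.
Standard normalization (P_n(1) = 1): leading coefficient (2n)!/(2^n (n!)^2) = 720/(8*36) = 5/2, so a_3 = 5/2. Work downward with a_k = (k+1)(k+2) a_{k+2} / ((k - 3)(k + 4)):
  a_1 = (2)(3)(5/2) / ((1 - 3)(1 + 4)) = 15/(-10) = -3/2
Hence P_3(x) = 5 x^3/2 - 3 x/2.

P_3(x); series = 5 x^3/2 - 3 x/2


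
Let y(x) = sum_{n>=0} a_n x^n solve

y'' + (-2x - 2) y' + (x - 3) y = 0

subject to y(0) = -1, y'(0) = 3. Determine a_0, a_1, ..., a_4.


Ansatz: y(x) = sum_{n>=0} a_n x^n, so y'(x) = sum_{n>=1} n a_n x^(n-1) and y''(x) = sum_{n>=2} n(n-1) a_n x^(n-2).
Substitute into P(x) y'' + Q(x) y' + R(x) y = 0 with P(x) = 1, Q(x) = -2x - 2, R(x) = x - 3, and match powers of x.
Initial conditions: a_0 = -1, a_1 = 3.
Setting the coefficient of each power of x to zero and solving order by order (substituting the coefficients already found):
  x^0: 2 a_2 - 2 a_1 - 3 a_0 = 0  ->  2 a_2 = 2 a_1 + 3 a_0 = 3  ->  a_2 = 3/2
  x^1: 6 a_3 - 4 a_2 - 5 a_1 + a_0 = 0  ->  6 a_3 = 4 a_2 + 5 a_1 - a_0 = 22  ->  a_3 = 11/3
  x^2: 12 a_4 - 6 a_3 - 7 a_2 + a_1 = 0  ->  12 a_4 = 6 a_3 + 7 a_2 - a_1 = 59/2  ->  a_4 = 59/24
Truncated series: y(x) = -1 + 3 x + (3/2) x^2 + (11/3) x^3 + (59/24) x^4 + O(x^5).

a_0 = -1; a_1 = 3; a_2 = 3/2; a_3 = 11/3; a_4 = 59/24


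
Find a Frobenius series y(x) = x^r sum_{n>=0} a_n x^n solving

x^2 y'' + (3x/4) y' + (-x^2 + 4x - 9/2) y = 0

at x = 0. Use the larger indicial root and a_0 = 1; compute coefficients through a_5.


Write in Frobenius form y'' + (p(x)/x) y' + (q(x)/x^2) y = 0:
  p(x) = 3/4,  q(x) = -x^2 + 4x - 9/2.
Indicial equation: r(r-1) + (3/4) r + (-9/2) = 0 -> roots r_1 = 9/4, r_2 = -2.
Take r = r_1 = 9/4. Let y(x) = x^r sum_{n>=0} a_n x^n with a_0 = 1.
Substitute y = x^r sum a_n x^n and match x^{r+n}. The recurrence is
  D(n) a_n + 4 a_{n-1} - 1 a_{n-2} = 0,  where D(n) = (r+n)(r+n-1) + (3/4)(r+n) + (-9/2).
  a_n = [-4 a_{n-1} + 1 a_{n-2}] / D(n).
Since the indicial polynomial factors as (r - r_1)(r - r_2), D(n) = (r_1 + n - r_1)(r_1 + n - r_2) = n(n + 17/4).
Evaluating step by step (a_0 = 1):
  n = 1: D(1) = 1(1 + 17/4) = 21/4; numerator = -4(1) = -4; a_1 = (-4)/(21/4) = -16/21
  n = 2: D(2) = 2(2 + 17/4) = 25/2; numerator = -4(-16/21) + 1(1) = 85/21; a_2 = (85/21)/(25/2) = 34/105
  n = 3: D(3) = 3(3 + 17/4) = 87/4; numerator = -4(34/105) + 1(-16/21) = -72/35; a_3 = (-72/35)/(87/4) = -96/1015
  n = 4: D(4) = 4(4 + 17/4) = 33; numerator = -4(-96/1015) + 1(34/105) = 2138/3045; a_4 = (2138/3045)/(33) = 2138/100485
  n = 5: D(5) = 5(5 + 17/4) = 185/4; numerator = -4(2138/100485) + 1(-96/1015) = -18056/100485; a_5 = (-18056/100485)/(185/4) = -1952/502425

r = 9/4; a_0 = 1; a_1 = -16/21; a_2 = 34/105; a_3 = -96/1015; a_4 = 2138/100485; a_5 = -1952/502425


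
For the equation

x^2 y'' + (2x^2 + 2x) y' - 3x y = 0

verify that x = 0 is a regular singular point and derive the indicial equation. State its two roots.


Divide by x^2 to reach normal form y'' + P_1(x) y' + P_2(x) y = 0 with P_1(x) = 2 + 2/x and P_2(x) = -3/x.
x = 0 is a singular point because the y'-coefficient 2 + 2/x has a pole at x = 0 and the y-coefficient -3/x has a pole at x = 0.
It is a regular singular point because x P_1(x) = p(x) = 2x + 2 and x^2 P_2(x) = q(x) = -3x are polynomials, hence analytic at x = 0.
p(0) = 2,  q(0) = 0.
Indicial equation: r(r-1) + p(0) r + q(0) = 0, i.e. r^2 + (p(0) - 1) r + q(0) = 0, i.e. r^2 + 1 r = 0.
Discriminant: (1)^2 - 4(0) = 1, so r = (-1 ± 1)/2.
Solving: r_1 = 0, r_2 = -1.

indicial: r^2 + 1 r = 0; roots r_1 = 0, r_2 = -1


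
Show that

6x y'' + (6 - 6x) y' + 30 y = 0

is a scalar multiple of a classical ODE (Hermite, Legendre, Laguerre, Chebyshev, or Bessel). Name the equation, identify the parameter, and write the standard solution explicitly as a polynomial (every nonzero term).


All three coefficients share the factor 6; dividing through by 6 gives  x y'' + (1 - x) y' + 5 y = 0.
This matches the Laguerre equation x y'' + (1 - x) y' + n y = 0 with n = 5; the polynomial solution is L_5(x).
With y = sum_k a_k x^k, matching x^k gives (k+1)k a_{k+1} + (k+1) a_{k+1} - k a_k + n a_k = 0, i.e. (k+1)^2 a_{k+1} = (k - n) a_k = (k - 5) a_k. The right side vanishes at k = 5, so the series terminates at degree 5.
Standard normalization L_n(0) = 1 gives a_0 = 1. Work upward with a_{k+1} = (k - 5) a_k / (k+1)^2:
  a_1 = (0 - 5)(1) / 1^2 = -5/1 = -5
  a_2 = (1 - 5)(-5) / 2^2 = 20/4 = 5
  a_3 = (2 - 5)(5) / 3^2 = -15/9 = -5/3
  a_4 = (3 - 5)(-5/3) / 4^2 = (10/3)/16 = 5/24
  a_5 = (4 - 5)(5/24) / 5^2 = (-5/24)/25 = -1/120
Hence L_5(x) = -x^5/120 + 5 x^4/24 - 5 x^3/3 + 5 x^2 - 5 x + 1.

L_5(x); series = -x^5/120 + 5 x^4/24 - 5 x^3/3 + 5 x^2 - 5 x + 1


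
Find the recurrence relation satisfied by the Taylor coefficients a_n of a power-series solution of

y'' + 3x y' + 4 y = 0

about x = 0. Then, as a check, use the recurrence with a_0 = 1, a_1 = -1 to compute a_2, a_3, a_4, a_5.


Substitute y = sum_n a_n x^n.
y''(x) has coefficient (n+2)(n+1) a_{n+2} at x^n;
3 x y'(x) has coefficient 3 n a_n at x^n (shift);
4 y(x) has coefficient 4 a_n at x^n.
Matching x^n: (n+2)(n+1) a_{n+2} + (3n + 4) a_n = 0.
Thus a_{n+2} = (-3n - 4) / ((n+1)(n+2)) * a_n.

Check with a_0 = 1, a_1 = -1 (apply the recurrence for n = 0, 1, 2, 3): a_0 = 1, a_1 = -1, a_2 = -2, a_3 = 7/6, a_4 = 5/3, a_5 = -91/120.

a_(n+2) = (-3n - 4) / ((n+1)(n+2)) * a_n; check: a_0 = 1, a_1 = -1, a_2 = -2, a_3 = 7/6, a_4 = 5/3, a_5 = -91/120


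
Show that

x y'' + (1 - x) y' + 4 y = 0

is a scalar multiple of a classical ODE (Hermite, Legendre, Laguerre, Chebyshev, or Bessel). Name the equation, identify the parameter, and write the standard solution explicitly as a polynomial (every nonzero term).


The equation is already in a standard form:  x y'' + (1 - x) y' + 4 y = 0.
This matches the Laguerre equation x y'' + (1 - x) y' + n y = 0 with n = 4; the polynomial solution is L_4(x).
With y = sum_k a_k x^k, matching x^k gives (k+1)k a_{k+1} + (k+1) a_{k+1} - k a_k + n a_k = 0, i.e. (k+1)^2 a_{k+1} = (k - n) a_k = (k - 4) a_k. The right side vanishes at k = 4, so the series terminates at degree 4.
Standard normalization L_n(0) = 1 gives a_0 = 1. Work upward with a_{k+1} = (k - 4) a_k / (k+1)^2:
  a_1 = (0 - 4)(1) / 1^2 = -4/1 = -4
  a_2 = (1 - 4)(-4) / 2^2 = 12/4 = 3
  a_3 = (2 - 4)(3) / 3^2 = -6/9 = -2/3
  a_4 = (3 - 4)(-2/3) / 4^2 = (2/3)/16 = 1/24
Hence L_4(x) = x^4/24 - 2 x^3/3 + 3 x^2 - 4 x + 1.

L_4(x); series = x^4/24 - 2 x^3/3 + 3 x^2 - 4 x + 1


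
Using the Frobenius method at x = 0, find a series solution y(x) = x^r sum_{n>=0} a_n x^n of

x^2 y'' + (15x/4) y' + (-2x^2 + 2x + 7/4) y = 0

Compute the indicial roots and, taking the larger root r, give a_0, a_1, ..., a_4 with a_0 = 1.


Write in Frobenius form y'' + (p(x)/x) y' + (q(x)/x^2) y = 0:
  p(x) = 15/4,  q(x) = -2x^2 + 2x + 7/4.
Indicial equation: r(r-1) + (15/4) r + (7/4) = 0 -> roots r_1 = -1, r_2 = -7/4.
Take r = r_1 = -1. Let y(x) = x^r sum_{n>=0} a_n x^n with a_0 = 1.
Substitute y = x^r sum a_n x^n and match x^{r+n}. The recurrence is
  D(n) a_n + 2 a_{n-1} - 2 a_{n-2} = 0,  where D(n) = (r+n)(r+n-1) + (15/4)(r+n) + (7/4).
  a_n = [-2 a_{n-1} + 2 a_{n-2}] / D(n).
Since the indicial polynomial factors as (r - r_1)(r - r_2), D(n) = (r_1 + n - r_1)(r_1 + n - r_2) = n(n + 3/4).
Evaluating step by step (a_0 = 1):
  n = 1: D(1) = 1(1 + 3/4) = 7/4; numerator = -2(1) = -2; a_1 = (-2)/(7/4) = -8/7
  n = 2: D(2) = 2(2 + 3/4) = 11/2; numerator = -2(-8/7) + 2(1) = 30/7; a_2 = (30/7)/(11/2) = 60/77
  n = 3: D(3) = 3(3 + 3/4) = 45/4; numerator = -2(60/77) + 2(-8/7) = -296/77; a_3 = (-296/77)/(45/4) = -1184/3465
  n = 4: D(4) = 4(4 + 3/4) = 19; numerator = -2(-1184/3465) + 2(60/77) = 7768/3465; a_4 = (7768/3465)/(19) = 7768/65835

r = -1; a_0 = 1; a_1 = -8/7; a_2 = 60/77; a_3 = -1184/3465; a_4 = 7768/65835


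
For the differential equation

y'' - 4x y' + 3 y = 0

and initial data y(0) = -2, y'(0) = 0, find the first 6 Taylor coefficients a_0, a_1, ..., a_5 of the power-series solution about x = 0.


Ansatz: y(x) = sum_{n>=0} a_n x^n, so y'(x) = sum_{n>=1} n a_n x^(n-1) and y''(x) = sum_{n>=2} n(n-1) a_n x^(n-2).
Substitute into P(x) y'' + Q(x) y' + R(x) y = 0 with P(x) = 1, Q(x) = -4x, R(x) = 3, and match powers of x.
Initial conditions: a_0 = -2, a_1 = 0.
Setting the coefficient of each power of x to zero and solving order by order (substituting the coefficients already found):
  x^0: 2 a_2 + 3 a_0 = 0  ->  2 a_2 = -3 a_0 = 6  ->  a_2 = 3
  x^1: 6 a_3 - a_1 = 0  ->  6 a_3 = a_1 = 0  ->  a_3 = 0
  x^2: 12 a_4 - 5 a_2 = 0  ->  12 a_4 = 5 a_2 = 15  ->  a_4 = 5/4
  x^3: 20 a_5 - 9 a_3 = 0  ->  20 a_5 = 9 a_3 = 0  ->  a_5 = 0
Truncated series: y(x) = -2 + 3 x^2 + (5/4) x^4 + O(x^6).

a_0 = -2; a_1 = 0; a_2 = 3; a_3 = 0; a_4 = 5/4; a_5 = 0


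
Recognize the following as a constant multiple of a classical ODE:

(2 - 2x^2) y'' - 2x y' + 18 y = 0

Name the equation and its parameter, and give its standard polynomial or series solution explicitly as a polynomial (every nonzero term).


All three coefficients share the factor 2; dividing through by 2 gives  (1 - x^2) y'' - x y' + 9 y = 0.
This matches the Chebyshev equation (1 - x^2) y'' - x y' + n^2 y = 0 (note the -x y' term, not -2x y') with n^2 = 9, so n = 3; the polynomial solution is T_3(x).
With y = sum_k a_k x^k, matching x^k gives (k+2)(k+1) a_{k+2} = (k^2 - n^2) a_k = (k - 3)(k + 3) a_k. The right side vanishes at k = 3, so the series with the parity of 3 terminates at degree 3.
Standard normalization: leading coefficient of T_n is 2^(n-1), so a_3 = 2^2 = 4. Work downward with a_k = (k+1)(k+2) a_{k+2} / ((k - 3)(k + 3)):
  a_1 = (2)(3)(4) / ((1 - 3)(1 + 3)) = 24/(-8) = -3
Hence T_3(x) = 4 x^3 - 3 x.

T_3(x); series = 4 x^3 - 3 x


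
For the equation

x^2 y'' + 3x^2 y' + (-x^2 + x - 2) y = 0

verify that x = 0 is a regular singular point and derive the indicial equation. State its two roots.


Divide by x^2 to reach normal form y'' + P_1(x) y' + P_2(x) y = 0 with P_1(x) = 3 and P_2(x) = -1 + 1/x - 2/x^2.
x = 0 is a singular point because the y-coefficient -1 + 1/x - 2/x^2 has a pole at x = 0.
It is a regular singular point because x P_1(x) = p(x) = 3x and x^2 P_2(x) = q(x) = -x^2 + x - 2 are polynomials, hence analytic at x = 0.
p(0) = 0,  q(0) = -2.
Indicial equation: r(r-1) + p(0) r + q(0) = 0, i.e. r^2 + (p(0) - 1) r + q(0) = 0, i.e. r^2 - 1 r - 2 = 0.
Discriminant: (-1)^2 - 4(-2) = 9, so r = (1 ± 3)/2.
Solving: r_1 = 2, r_2 = -1.

indicial: r^2 - 1 r - 2 = 0; roots r_1 = 2, r_2 = -1


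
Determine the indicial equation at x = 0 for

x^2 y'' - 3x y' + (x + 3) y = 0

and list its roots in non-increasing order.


Divide by x^2 to reach normal form y'' + P_1(x) y' + P_2(x) y = 0 with P_1(x) = -3/x and P_2(x) = 1/x + 3/x^2.
x = 0 is a singular point because the y'-coefficient -3/x has a pole at x = 0 and the y-coefficient 1/x + 3/x^2 has a pole at x = 0.
It is a regular singular point because x P_1(x) = p(x) = -3 and x^2 P_2(x) = q(x) = x + 3 are polynomials, hence analytic at x = 0.
p(0) = -3,  q(0) = 3.
Indicial equation: r(r-1) + p(0) r + q(0) = 0, i.e. r^2 + (p(0) - 1) r + q(0) = 0, i.e. r^2 - 4 r + 3 = 0.
Discriminant: (-4)^2 - 4(3) = 4, so r = (4 ± 2)/2.
Solving: r_1 = 3, r_2 = 1.

indicial: r^2 - 4 r + 3 = 0; roots r_1 = 3, r_2 = 1


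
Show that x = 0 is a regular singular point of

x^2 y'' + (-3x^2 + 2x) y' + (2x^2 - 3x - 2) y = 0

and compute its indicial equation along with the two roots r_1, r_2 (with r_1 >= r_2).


Divide by x^2 to reach normal form y'' + P_1(x) y' + P_2(x) y = 0 with P_1(x) = -3 + 2/x and P_2(x) = 2 - 3/x - 2/x^2.
x = 0 is a singular point because the y'-coefficient -3 + 2/x has a pole at x = 0 and the y-coefficient 2 - 3/x - 2/x^2 has a pole at x = 0.
It is a regular singular point because x P_1(x) = p(x) = 2 - 3x and x^2 P_2(x) = q(x) = 2x^2 - 3x - 2 are polynomials, hence analytic at x = 0.
p(0) = 2,  q(0) = -2.
Indicial equation: r(r-1) + p(0) r + q(0) = 0, i.e. r^2 + (p(0) - 1) r + q(0) = 0, i.e. r^2 + 1 r - 2 = 0.
Discriminant: (1)^2 - 4(-2) = 9, so r = (-1 ± 3)/2.
Solving: r_1 = 1, r_2 = -2.

indicial: r^2 + 1 r - 2 = 0; roots r_1 = 1, r_2 = -2


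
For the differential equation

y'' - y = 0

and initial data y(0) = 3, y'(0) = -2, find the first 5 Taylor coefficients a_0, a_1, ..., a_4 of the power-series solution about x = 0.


Ansatz: y(x) = sum_{n>=0} a_n x^n, so y'(x) = sum_{n>=1} n a_n x^(n-1) and y''(x) = sum_{n>=2} n(n-1) a_n x^(n-2).
Substitute into P(x) y'' + Q(x) y' + R(x) y = 0 with P(x) = 1, Q(x) = 0, R(x) = -1, and match powers of x.
Initial conditions: a_0 = 3, a_1 = -2.
Setting the coefficient of each power of x to zero and solving order by order (substituting the coefficients already found):
  x^0: 2 a_2 - a_0 = 0  ->  2 a_2 = a_0 = 3  ->  a_2 = 3/2
  x^1: 6 a_3 - a_1 = 0  ->  6 a_3 = a_1 = -2  ->  a_3 = -1/3
  x^2: 12 a_4 - a_2 = 0  ->  12 a_4 = a_2 = 3/2  ->  a_4 = 1/8
Truncated series: y(x) = 3 - 2 x + (3/2) x^2 - (1/3) x^3 + (1/8) x^4 + O(x^5).

a_0 = 3; a_1 = -2; a_2 = 3/2; a_3 = -1/3; a_4 = 1/8


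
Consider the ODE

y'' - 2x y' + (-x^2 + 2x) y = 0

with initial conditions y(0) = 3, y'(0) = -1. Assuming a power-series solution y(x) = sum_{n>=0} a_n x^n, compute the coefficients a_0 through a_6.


Ansatz: y(x) = sum_{n>=0} a_n x^n, so y'(x) = sum_{n>=1} n a_n x^(n-1) and y''(x) = sum_{n>=2} n(n-1) a_n x^(n-2).
Substitute into P(x) y'' + Q(x) y' + R(x) y = 0 with P(x) = 1, Q(x) = -2x, R(x) = -x^2 + 2x, and match powers of x.
Initial conditions: a_0 = 3, a_1 = -1.
Setting the coefficient of each power of x to zero and solving order by order (substituting the coefficients already found):
  x^0: 2 a_2 = 0  ->  a_2 = 0
  x^1: 6 a_3 - 2 a_1 + 2 a_0 = 0  ->  6 a_3 = 2 a_1 - 2 a_0 = -8  ->  a_3 = -4/3
  x^2: 12 a_4 - 4 a_2 + 2 a_1 - a_0 = 0  ->  12 a_4 = 4 a_2 - 2 a_1 + a_0 = 5  ->  a_4 = 5/12
  x^3: 20 a_5 - 6 a_3 + 2 a_2 - a_1 = 0  ->  20 a_5 = 6 a_3 - 2 a_2 + a_1 = -9  ->  a_5 = -9/20
  x^4: 30 a_6 - 8 a_4 + 2 a_3 - a_2 = 0  ->  30 a_6 = 8 a_4 - 2 a_3 + a_2 = 6  ->  a_6 = 1/5
Truncated series: y(x) = 3 - x - (4/3) x^3 + (5/12) x^4 - (9/20) x^5 + (1/5) x^6 + O(x^7).

a_0 = 3; a_1 = -1; a_2 = 0; a_3 = -4/3; a_4 = 5/12; a_5 = -9/20; a_6 = 1/5


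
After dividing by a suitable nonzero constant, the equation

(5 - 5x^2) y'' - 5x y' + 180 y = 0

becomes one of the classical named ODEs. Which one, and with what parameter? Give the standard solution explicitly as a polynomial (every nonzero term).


All three coefficients share the factor 5; dividing through by 5 gives  (1 - x^2) y'' - x y' + 36 y = 0.
This matches the Chebyshev equation (1 - x^2) y'' - x y' + n^2 y = 0 (note the -x y' term, not -2x y') with n^2 = 36, so n = 6; the polynomial solution is T_6(x).
With y = sum_k a_k x^k, matching x^k gives (k+2)(k+1) a_{k+2} = (k^2 - n^2) a_k = (k - 6)(k + 6) a_k. The right side vanishes at k = 6, so the series with the parity of 6 terminates at degree 6.
Standard normalization: leading coefficient of T_n is 2^(n-1), so a_6 = 2^5 = 32. Work downward with a_k = (k+1)(k+2) a_{k+2} / ((k - 6)(k + 6)):
  a_4 = (5)(6)(32) / ((4 - 6)(4 + 6)) = 960/(-20) = -48
  a_2 = (3)(4)(-48) / ((2 - 6)(2 + 6)) = -576/(-32) = 18
  a_0 = (1)(2)(18) / ((0 - 6)(0 + 6)) = 36/(-36) = -1
Hence T_6(x) = 32 x^6 - 48 x^4 + 18 x^2 - 1.

T_6(x); series = 32 x^6 - 48 x^4 + 18 x^2 - 1


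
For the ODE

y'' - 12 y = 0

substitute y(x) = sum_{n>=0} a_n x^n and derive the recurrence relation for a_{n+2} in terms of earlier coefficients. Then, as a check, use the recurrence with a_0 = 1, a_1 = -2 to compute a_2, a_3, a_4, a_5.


Substitute y = sum_n a_n x^n into y'' + (const) y = 0.
y''(x) = sum_{n>=0} (n+2)(n+1) a_{n+2} x^n.
The ODE becomes sum_n [(n+2)(n+1) a_{n+2} - 12 a_n] x^n = 0.
Setting each coefficient to zero gives the recurrence:
  (n+2)(n+1) a_{n+2} - 12 a_n = 0,
  a_{n+2} = 12 / ((n+1)(n+2)) a_n.

Check with a_0 = 1, a_1 = -2 (apply the recurrence for n = 0, 1, 2, 3): a_0 = 1, a_1 = -2, a_2 = 6, a_3 = -4, a_4 = 6, a_5 = -12/5.

a_{n+2} = 12/((n+1)(n+2)) * a_n; check: a_0 = 1, a_1 = -2, a_2 = 6, a_3 = -4, a_4 = 6, a_5 = -12/5


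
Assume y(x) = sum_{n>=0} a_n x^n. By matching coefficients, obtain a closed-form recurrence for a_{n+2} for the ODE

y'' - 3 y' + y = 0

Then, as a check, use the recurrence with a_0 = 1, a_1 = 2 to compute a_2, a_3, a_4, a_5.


Substitute y = sum_n a_n x^n.
y''(x) has coefficient (n+2)(n+1) a_{n+2} at x^n;
-3 y'(x) has coefficient -3 (n+1) a_{n+1} at x^n;
y(x) has coefficient 1 a_n at x^n.
Matching x^n: (n+2)(n+1) a_{n+2} - 3 (n+1) a_{n+1} + 1 a_n = 0.
Thus a_{n+2} = [3 (n+1) a_{n+1} - 1 a_n] / ((n+1)(n+2)).

Check with a_0 = 1, a_1 = 2 (apply the recurrence for n = 0, 1, 2, 3): a_0 = 1, a_1 = 2, a_2 = 5/2, a_3 = 13/6, a_4 = 17/12, a_5 = 89/120.

a_(n+2) = [3 (n+1) a_(n+1) - 1 a_n] / ((n+1)(n+2)); check: a_0 = 1, a_1 = 2, a_2 = 5/2, a_3 = 13/6, a_4 = 17/12, a_5 = 89/120


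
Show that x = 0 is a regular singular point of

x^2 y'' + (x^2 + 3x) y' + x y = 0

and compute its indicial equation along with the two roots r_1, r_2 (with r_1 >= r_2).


Divide by x^2 to reach normal form y'' + P_1(x) y' + P_2(x) y = 0 with P_1(x) = 1 + 3/x and P_2(x) = 1/x.
x = 0 is a singular point because the y'-coefficient 1 + 3/x has a pole at x = 0 and the y-coefficient 1/x has a pole at x = 0.
It is a regular singular point because x P_1(x) = p(x) = x + 3 and x^2 P_2(x) = q(x) = x are polynomials, hence analytic at x = 0.
p(0) = 3,  q(0) = 0.
Indicial equation: r(r-1) + p(0) r + q(0) = 0, i.e. r^2 + (p(0) - 1) r + q(0) = 0, i.e. r^2 + 2 r = 0.
Discriminant: (2)^2 - 4(0) = 4, so r = (-2 ± 2)/2.
Solving: r_1 = 0, r_2 = -2.

indicial: r^2 + 2 r = 0; roots r_1 = 0, r_2 = -2


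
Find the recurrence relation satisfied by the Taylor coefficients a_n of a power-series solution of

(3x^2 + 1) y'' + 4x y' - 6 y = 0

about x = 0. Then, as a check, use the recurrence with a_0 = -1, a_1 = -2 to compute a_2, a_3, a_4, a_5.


Substitute y = sum_n a_n x^n.
(1 + 3 x^2) y'' contributes (n+2)(n+1) a_{n+2} + 3 n(n-1) a_n at x^n.
4 x y'(x) contributes 4 n a_n at x^n.
-6 y(x) contributes -6 a_n at x^n.
Matching x^n: (n+2)(n+1) a_{n+2} + (3 n(n-1) + 4 n - 6) a_n = 0.
Thus a_{n+2} = (-3 n(n-1) - 4 n + 6) / ((n+1)(n+2)) * a_n.

Check with a_0 = -1, a_1 = -2 (apply the recurrence for n = 0, 1, 2, 3): a_0 = -1, a_1 = -2, a_2 = -3, a_3 = -2/3, a_4 = 2, a_5 = 4/5.

a_(n+2) = (-3 n(n-1) - 4 n + 6) / ((n+1)(n+2)) * a_n; check: a_0 = -1, a_1 = -2, a_2 = -3, a_3 = -2/3, a_4 = 2, a_5 = 4/5


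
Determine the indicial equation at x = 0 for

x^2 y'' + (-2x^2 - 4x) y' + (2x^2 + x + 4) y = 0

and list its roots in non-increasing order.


Divide by x^2 to reach normal form y'' + P_1(x) y' + P_2(x) y = 0 with P_1(x) = -2 - 4/x and P_2(x) = 2 + 1/x + 4/x^2.
x = 0 is a singular point because the y'-coefficient -2 - 4/x has a pole at x = 0 and the y-coefficient 2 + 1/x + 4/x^2 has a pole at x = 0.
It is a regular singular point because x P_1(x) = p(x) = -2x - 4 and x^2 P_2(x) = q(x) = 2x^2 + x + 4 are polynomials, hence analytic at x = 0.
p(0) = -4,  q(0) = 4.
Indicial equation: r(r-1) + p(0) r + q(0) = 0, i.e. r^2 + (p(0) - 1) r + q(0) = 0, i.e. r^2 - 5 r + 4 = 0.
Discriminant: (-5)^2 - 4(4) = 9, so r = (5 ± 3)/2.
Solving: r_1 = 4, r_2 = 1.

indicial: r^2 - 5 r + 4 = 0; roots r_1 = 4, r_2 = 1


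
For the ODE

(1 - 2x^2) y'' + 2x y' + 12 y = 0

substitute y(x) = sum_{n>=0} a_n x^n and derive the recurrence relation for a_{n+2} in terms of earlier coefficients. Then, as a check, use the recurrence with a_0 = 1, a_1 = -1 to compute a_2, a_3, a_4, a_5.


Substitute y = sum_n a_n x^n.
(1 - 2 x^2) y'' contributes (n+2)(n+1) a_{n+2} - 2 n(n-1) a_n at x^n.
2 x y'(x) contributes 2 n a_n at x^n.
12 y(x) contributes 12 a_n at x^n.
Matching x^n: (n+2)(n+1) a_{n+2} + (-2 n(n-1) + 2 n + 12) a_n = 0.
Thus a_{n+2} = (2 n(n-1) - 2 n - 12) / ((n+1)(n+2)) * a_n.

Check with a_0 = 1, a_1 = -1 (apply the recurrence for n = 0, 1, 2, 3): a_0 = 1, a_1 = -1, a_2 = -6, a_3 = 7/3, a_4 = 6, a_5 = -7/10.

a_(n+2) = (2 n(n-1) - 2 n - 12) / ((n+1)(n+2)) * a_n; check: a_0 = 1, a_1 = -1, a_2 = -6, a_3 = 7/3, a_4 = 6, a_5 = -7/10


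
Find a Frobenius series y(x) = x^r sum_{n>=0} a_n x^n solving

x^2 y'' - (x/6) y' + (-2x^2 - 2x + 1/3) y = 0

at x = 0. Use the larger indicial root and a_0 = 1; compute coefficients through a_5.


Write in Frobenius form y'' + (p(x)/x) y' + (q(x)/x^2) y = 0:
  p(x) = -1/6,  q(x) = -2x^2 - 2x + 1/3.
Indicial equation: r(r-1) + (-1/6) r + (1/3) = 0 -> roots r_1 = 2/3, r_2 = 1/2.
Take r = r_1 = 2/3. Let y(x) = x^r sum_{n>=0} a_n x^n with a_0 = 1.
Substitute y = x^r sum a_n x^n and match x^{r+n}. The recurrence is
  D(n) a_n - 2 a_{n-1} - 2 a_{n-2} = 0,  where D(n) = (r+n)(r+n-1) + (-1/6)(r+n) + (1/3).
  a_n = [2 a_{n-1} + 2 a_{n-2}] / D(n).
Since the indicial polynomial factors as (r - r_1)(r - r_2), D(n) = (r_1 + n - r_1)(r_1 + n - r_2) = n(n + 1/6).
Evaluating step by step (a_0 = 1):
  n = 1: D(1) = 1(1 + 1/6) = 7/6; numerator = 2(1) = 2; a_1 = (2)/(7/6) = 12/7
  n = 2: D(2) = 2(2 + 1/6) = 13/3; numerator = 2(12/7) + 2(1) = 38/7; a_2 = (38/7)/(13/3) = 114/91
  n = 3: D(3) = 3(3 + 1/6) = 19/2; numerator = 2(114/91) + 2(12/7) = 540/91; a_3 = (540/91)/(19/2) = 1080/1729
  n = 4: D(4) = 4(4 + 1/6) = 50/3; numerator = 2(1080/1729) + 2(114/91) = 6492/1729; a_4 = (6492/1729)/(50/3) = 9738/43225
  n = 5: D(5) = 5(5 + 1/6) = 155/6; numerator = 2(9738/43225) + 2(1080/1729) = 5652/3325; a_5 = (5652/3325)/(155/6) = 33912/515375

r = 2/3; a_0 = 1; a_1 = 12/7; a_2 = 114/91; a_3 = 1080/1729; a_4 = 9738/43225; a_5 = 33912/515375


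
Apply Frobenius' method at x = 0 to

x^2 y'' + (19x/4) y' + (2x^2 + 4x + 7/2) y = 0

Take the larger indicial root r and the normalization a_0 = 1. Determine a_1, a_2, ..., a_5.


Write in Frobenius form y'' + (p(x)/x) y' + (q(x)/x^2) y = 0:
  p(x) = 19/4,  q(x) = 2x^2 + 4x + 7/2.
Indicial equation: r(r-1) + (19/4) r + (7/2) = 0 -> roots r_1 = -7/4, r_2 = -2.
Take r = r_1 = -7/4. Let y(x) = x^r sum_{n>=0} a_n x^n with a_0 = 1.
Substitute y = x^r sum a_n x^n and match x^{r+n}. The recurrence is
  D(n) a_n + 4 a_{n-1} + 2 a_{n-2} = 0,  where D(n) = (r+n)(r+n-1) + (19/4)(r+n) + (7/2).
  a_n = [-4 a_{n-1} - 2 a_{n-2}] / D(n).
Since the indicial polynomial factors as (r - r_1)(r - r_2), D(n) = (r_1 + n - r_1)(r_1 + n - r_2) = n(n + 1/4).
Evaluating step by step (a_0 = 1):
  n = 1: D(1) = 1(1 + 1/4) = 5/4; numerator = -4(1) = -4; a_1 = (-4)/(5/4) = -16/5
  n = 2: D(2) = 2(2 + 1/4) = 9/2; numerator = -4(-16/5) - 2(1) = 54/5; a_2 = (54/5)/(9/2) = 12/5
  n = 3: D(3) = 3(3 + 1/4) = 39/4; numerator = -4(12/5) - 2(-16/5) = -16/5; a_3 = (-16/5)/(39/4) = -64/195
  n = 4: D(4) = 4(4 + 1/4) = 17; numerator = -4(-64/195) - 2(12/5) = -136/39; a_4 = (-136/39)/(17) = -8/39
  n = 5: D(5) = 5(5 + 1/4) = 105/4; numerator = -4(-8/39) - 2(-64/195) = 96/65; a_5 = (96/65)/(105/4) = 128/2275

r = -7/4; a_0 = 1; a_1 = -16/5; a_2 = 12/5; a_3 = -64/195; a_4 = -8/39; a_5 = 128/2275


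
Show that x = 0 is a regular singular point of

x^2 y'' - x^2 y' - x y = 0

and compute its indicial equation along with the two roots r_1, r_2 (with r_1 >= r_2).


Divide by x^2 to reach normal form y'' + P_1(x) y' + P_2(x) y = 0 with P_1(x) = -1 and P_2(x) = -1/x.
x = 0 is a singular point because the y-coefficient -1/x has a pole at x = 0.
It is a regular singular point because x P_1(x) = p(x) = -x and x^2 P_2(x) = q(x) = -x are polynomials, hence analytic at x = 0.
p(0) = 0,  q(0) = 0.
Indicial equation: r(r-1) + p(0) r + q(0) = 0, i.e. r^2 + (p(0) - 1) r + q(0) = 0, i.e. r^2 - 1 r = 0.
Discriminant: (-1)^2 - 4(0) = 1, so r = (1 ± 1)/2.
Solving: r_1 = 1, r_2 = 0.

indicial: r^2 - 1 r = 0; roots r_1 = 1, r_2 = 0


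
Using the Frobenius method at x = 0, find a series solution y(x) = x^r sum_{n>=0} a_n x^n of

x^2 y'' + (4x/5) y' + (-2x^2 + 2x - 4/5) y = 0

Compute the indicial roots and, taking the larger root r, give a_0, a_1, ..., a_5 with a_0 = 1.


Write in Frobenius form y'' + (p(x)/x) y' + (q(x)/x^2) y = 0:
  p(x) = 4/5,  q(x) = -2x^2 + 2x - 4/5.
Indicial equation: r(r-1) + (4/5) r + (-4/5) = 0 -> roots r_1 = 1, r_2 = -4/5.
Take r = r_1 = 1. Let y(x) = x^r sum_{n>=0} a_n x^n with a_0 = 1.
Substitute y = x^r sum a_n x^n and match x^{r+n}. The recurrence is
  D(n) a_n + 2 a_{n-1} - 2 a_{n-2} = 0,  where D(n) = (r+n)(r+n-1) + (4/5)(r+n) + (-4/5).
  a_n = [-2 a_{n-1} + 2 a_{n-2}] / D(n).
Since the indicial polynomial factors as (r - r_1)(r - r_2), D(n) = (r_1 + n - r_1)(r_1 + n - r_2) = n(n + 9/5).
Evaluating step by step (a_0 = 1):
  n = 1: D(1) = 1(1 + 9/5) = 14/5; numerator = -2(1) = -2; a_1 = (-2)/(14/5) = -5/7
  n = 2: D(2) = 2(2 + 9/5) = 38/5; numerator = -2(-5/7) + 2(1) = 24/7; a_2 = (24/7)/(38/5) = 60/133
  n = 3: D(3) = 3(3 + 9/5) = 72/5; numerator = -2(60/133) + 2(-5/7) = -310/133; a_3 = (-310/133)/(72/5) = -775/4788
  n = 4: D(4) = 4(4 + 9/5) = 116/5; numerator = -2(-775/4788) + 2(60/133) = 2935/2394; a_4 = (2935/2394)/(116/5) = 14675/277704
  n = 5: D(5) = 5(5 + 9/5) = 34; numerator = -2(14675/277704) + 2(-775/4788) = -6625/15428; a_5 = (-6625/15428)/(34) = -6625/524552

r = 1; a_0 = 1; a_1 = -5/7; a_2 = 60/133; a_3 = -775/4788; a_4 = 14675/277704; a_5 = -6625/524552


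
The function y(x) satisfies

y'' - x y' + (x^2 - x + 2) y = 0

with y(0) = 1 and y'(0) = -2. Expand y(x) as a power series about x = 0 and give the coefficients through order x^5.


Ansatz: y(x) = sum_{n>=0} a_n x^n, so y'(x) = sum_{n>=1} n a_n x^(n-1) and y''(x) = sum_{n>=2} n(n-1) a_n x^(n-2).
Substitute into P(x) y'' + Q(x) y' + R(x) y = 0 with P(x) = 1, Q(x) = -x, R(x) = x^2 - x + 2, and match powers of x.
Initial conditions: a_0 = 1, a_1 = -2.
Setting the coefficient of each power of x to zero and solving order by order (substituting the coefficients already found):
  x^0: 2 a_2 + 2 a_0 = 0  ->  2 a_2 = -2 a_0 = -2  ->  a_2 = -1
  x^1: 6 a_3 + a_1 - a_0 = 0  ->  6 a_3 = -a_1 + a_0 = 3  ->  a_3 = 1/2
  x^2: 12 a_4 - a_1 + a_0 = 0  ->  12 a_4 = a_1 - a_0 = -3  ->  a_4 = -1/4
  x^3: 20 a_5 - a_3 - a_2 + a_1 = 0  ->  20 a_5 = a_3 + a_2 - a_1 = 3/2  ->  a_5 = 3/40
Truncated series: y(x) = 1 - 2 x - x^2 + (1/2) x^3 - (1/4) x^4 + (3/40) x^5 + O(x^6).

a_0 = 1; a_1 = -2; a_2 = -1; a_3 = 1/2; a_4 = -1/4; a_5 = 3/40


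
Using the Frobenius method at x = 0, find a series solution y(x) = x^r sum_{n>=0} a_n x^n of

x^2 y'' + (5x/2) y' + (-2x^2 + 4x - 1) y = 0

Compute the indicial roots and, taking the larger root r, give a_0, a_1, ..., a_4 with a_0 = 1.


Write in Frobenius form y'' + (p(x)/x) y' + (q(x)/x^2) y = 0:
  p(x) = 5/2,  q(x) = -2x^2 + 4x - 1.
Indicial equation: r(r-1) + (5/2) r + (-1) = 0 -> roots r_1 = 1/2, r_2 = -2.
Take r = r_1 = 1/2. Let y(x) = x^r sum_{n>=0} a_n x^n with a_0 = 1.
Substitute y = x^r sum a_n x^n and match x^{r+n}. The recurrence is
  D(n) a_n + 4 a_{n-1} - 2 a_{n-2} = 0,  where D(n) = (r+n)(r+n-1) + (5/2)(r+n) + (-1).
  a_n = [-4 a_{n-1} + 2 a_{n-2}] / D(n).
Since the indicial polynomial factors as (r - r_1)(r - r_2), D(n) = (r_1 + n - r_1)(r_1 + n - r_2) = n(n + 5/2).
Evaluating step by step (a_0 = 1):
  n = 1: D(1) = 1(1 + 5/2) = 7/2; numerator = -4(1) = -4; a_1 = (-4)/(7/2) = -8/7
  n = 2: D(2) = 2(2 + 5/2) = 9; numerator = -4(-8/7) + 2(1) = 46/7; a_2 = (46/7)/(9) = 46/63
  n = 3: D(3) = 3(3 + 5/2) = 33/2; numerator = -4(46/63) + 2(-8/7) = -328/63; a_3 = (-328/63)/(33/2) = -656/2079
  n = 4: D(4) = 4(4 + 5/2) = 26; numerator = -4(-656/2079) + 2(46/63) = 5660/2079; a_4 = (5660/2079)/(26) = 2830/27027

r = 1/2; a_0 = 1; a_1 = -8/7; a_2 = 46/63; a_3 = -656/2079; a_4 = 2830/27027


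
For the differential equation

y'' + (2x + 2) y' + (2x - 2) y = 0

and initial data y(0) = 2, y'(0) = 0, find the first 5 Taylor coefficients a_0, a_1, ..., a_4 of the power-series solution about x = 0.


Ansatz: y(x) = sum_{n>=0} a_n x^n, so y'(x) = sum_{n>=1} n a_n x^(n-1) and y''(x) = sum_{n>=2} n(n-1) a_n x^(n-2).
Substitute into P(x) y'' + Q(x) y' + R(x) y = 0 with P(x) = 1, Q(x) = 2x + 2, R(x) = 2x - 2, and match powers of x.
Initial conditions: a_0 = 2, a_1 = 0.
Setting the coefficient of each power of x to zero and solving order by order (substituting the coefficients already found):
  x^0: 2 a_2 + 2 a_1 - 2 a_0 = 0  ->  2 a_2 = -2 a_1 + 2 a_0 = 4  ->  a_2 = 2
  x^1: 6 a_3 + 4 a_2 + 2 a_0 = 0  ->  6 a_3 = -4 a_2 - 2 a_0 = -12  ->  a_3 = -2
  x^2: 12 a_4 + 6 a_3 + 2 a_2 + 2 a_1 = 0  ->  12 a_4 = -6 a_3 - 2 a_2 - 2 a_1 = 8  ->  a_4 = 2/3
Truncated series: y(x) = 2 + 2 x^2 - 2 x^3 + (2/3) x^4 + O(x^5).

a_0 = 2; a_1 = 0; a_2 = 2; a_3 = -2; a_4 = 2/3


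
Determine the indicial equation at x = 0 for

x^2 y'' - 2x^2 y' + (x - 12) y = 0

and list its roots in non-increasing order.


Divide by x^2 to reach normal form y'' + P_1(x) y' + P_2(x) y = 0 with P_1(x) = -2 and P_2(x) = 1/x - 12/x^2.
x = 0 is a singular point because the y-coefficient 1/x - 12/x^2 has a pole at x = 0.
It is a regular singular point because x P_1(x) = p(x) = -2x and x^2 P_2(x) = q(x) = x - 12 are polynomials, hence analytic at x = 0.
p(0) = 0,  q(0) = -12.
Indicial equation: r(r-1) + p(0) r + q(0) = 0, i.e. r^2 + (p(0) - 1) r + q(0) = 0, i.e. r^2 - 1 r - 12 = 0.
Discriminant: (-1)^2 - 4(-12) = 49, so r = (1 ± 7)/2.
Solving: r_1 = 4, r_2 = -3.

indicial: r^2 - 1 r - 12 = 0; roots r_1 = 4, r_2 = -3


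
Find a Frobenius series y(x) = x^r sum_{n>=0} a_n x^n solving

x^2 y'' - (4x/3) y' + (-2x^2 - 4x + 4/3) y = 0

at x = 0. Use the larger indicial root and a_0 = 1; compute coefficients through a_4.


Write in Frobenius form y'' + (p(x)/x) y' + (q(x)/x^2) y = 0:
  p(x) = -4/3,  q(x) = -2x^2 - 4x + 4/3.
Indicial equation: r(r-1) + (-4/3) r + (4/3) = 0 -> roots r_1 = 4/3, r_2 = 1.
Take r = r_1 = 4/3. Let y(x) = x^r sum_{n>=0} a_n x^n with a_0 = 1.
Substitute y = x^r sum a_n x^n and match x^{r+n}. The recurrence is
  D(n) a_n - 4 a_{n-1} - 2 a_{n-2} = 0,  where D(n) = (r+n)(r+n-1) + (-4/3)(r+n) + (4/3).
  a_n = [4 a_{n-1} + 2 a_{n-2}] / D(n).
Since the indicial polynomial factors as (r - r_1)(r - r_2), D(n) = (r_1 + n - r_1)(r_1 + n - r_2) = n(n + 1/3).
Evaluating step by step (a_0 = 1):
  n = 1: D(1) = 1(1 + 1/3) = 4/3; numerator = 4(1) = 4; a_1 = (4)/(4/3) = 3
  n = 2: D(2) = 2(2 + 1/3) = 14/3; numerator = 4(3) + 2(1) = 14; a_2 = (14)/(14/3) = 3
  n = 3: D(3) = 3(3 + 1/3) = 10; numerator = 4(3) + 2(3) = 18; a_3 = (18)/(10) = 9/5
  n = 4: D(4) = 4(4 + 1/3) = 52/3; numerator = 4(9/5) + 2(3) = 66/5; a_4 = (66/5)/(52/3) = 99/130

r = 4/3; a_0 = 1; a_1 = 3; a_2 = 3; a_3 = 9/5; a_4 = 99/130


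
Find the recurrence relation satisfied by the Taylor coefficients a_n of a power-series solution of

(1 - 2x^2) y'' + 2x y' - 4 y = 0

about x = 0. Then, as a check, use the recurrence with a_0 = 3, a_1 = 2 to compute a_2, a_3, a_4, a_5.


Substitute y = sum_n a_n x^n.
(1 - 2 x^2) y'' contributes (n+2)(n+1) a_{n+2} - 2 n(n-1) a_n at x^n.
2 x y'(x) contributes 2 n a_n at x^n.
-4 y(x) contributes -4 a_n at x^n.
Matching x^n: (n+2)(n+1) a_{n+2} + (-2 n(n-1) + 2 n - 4) a_n = 0.
Thus a_{n+2} = (2 n(n-1) - 2 n + 4) / ((n+1)(n+2)) * a_n.

Check with a_0 = 3, a_1 = 2 (apply the recurrence for n = 0, 1, 2, 3): a_0 = 3, a_1 = 2, a_2 = 6, a_3 = 2/3, a_4 = 2, a_5 = 1/3.

a_(n+2) = (2 n(n-1) - 2 n + 4) / ((n+1)(n+2)) * a_n; check: a_0 = 3, a_1 = 2, a_2 = 6, a_3 = 2/3, a_4 = 2, a_5 = 1/3


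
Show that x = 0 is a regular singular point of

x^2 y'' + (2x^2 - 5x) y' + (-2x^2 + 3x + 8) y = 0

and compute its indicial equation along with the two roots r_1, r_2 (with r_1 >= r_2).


Divide by x^2 to reach normal form y'' + P_1(x) y' + P_2(x) y = 0 with P_1(x) = 2 - 5/x and P_2(x) = -2 + 3/x + 8/x^2.
x = 0 is a singular point because the y'-coefficient 2 - 5/x has a pole at x = 0 and the y-coefficient -2 + 3/x + 8/x^2 has a pole at x = 0.
It is a regular singular point because x P_1(x) = p(x) = 2x - 5 and x^2 P_2(x) = q(x) = -2x^2 + 3x + 8 are polynomials, hence analytic at x = 0.
p(0) = -5,  q(0) = 8.
Indicial equation: r(r-1) + p(0) r + q(0) = 0, i.e. r^2 + (p(0) - 1) r + q(0) = 0, i.e. r^2 - 6 r + 8 = 0.
Discriminant: (-6)^2 - 4(8) = 4, so r = (6 ± 2)/2.
Solving: r_1 = 4, r_2 = 2.

indicial: r^2 - 6 r + 8 = 0; roots r_1 = 4, r_2 = 2


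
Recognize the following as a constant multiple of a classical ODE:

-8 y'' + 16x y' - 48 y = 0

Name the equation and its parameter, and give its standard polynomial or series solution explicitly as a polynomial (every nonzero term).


All three coefficients share the factor -8; dividing through by -8 gives  y'' - 2x y' + 6 y = 0.
This matches the Hermite equation y'' - 2x y' + 2n y = 0 with 2n = 6, so n = 3; the polynomial solution is H_3(x).
With y = sum_k a_k x^k, matching x^k gives (k+2)(k+1) a_{k+2} = 2(k - n) a_k = 2(k - 3) a_k. The right side vanishes at k = 3, so the series with the parity of 3 terminates at degree 3.
Standard normalization: leading coefficient of H_n is 2^n, so a_3 = 2^3 = 8. Work downward with a_k = (k+1)(k+2) a_{k+2} / (2(k - n)):
  a_1 = (2)(3)(8) / (2(1 - 3)) = 48/(-4) = -12
Hence H_3(x) = 8 x^3 - 12 x.

H_3(x); series = 8 x^3 - 12 x


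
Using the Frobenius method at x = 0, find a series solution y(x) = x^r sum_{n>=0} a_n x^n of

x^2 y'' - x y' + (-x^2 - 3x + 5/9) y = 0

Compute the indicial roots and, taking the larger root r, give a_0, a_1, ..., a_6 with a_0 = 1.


Write in Frobenius form y'' + (p(x)/x) y' + (q(x)/x^2) y = 0:
  p(x) = -1,  q(x) = -x^2 - 3x + 5/9.
Indicial equation: r(r-1) + (-1) r + (5/9) = 0 -> roots r_1 = 5/3, r_2 = 1/3.
Take r = r_1 = 5/3. Let y(x) = x^r sum_{n>=0} a_n x^n with a_0 = 1.
Substitute y = x^r sum a_n x^n and match x^{r+n}. The recurrence is
  D(n) a_n - 3 a_{n-1} - 1 a_{n-2} = 0,  where D(n) = (r+n)(r+n-1) + (-1)(r+n) + (5/9).
  a_n = [3 a_{n-1} + 1 a_{n-2}] / D(n).
Since the indicial polynomial factors as (r - r_1)(r - r_2), D(n) = (r_1 + n - r_1)(r_1 + n - r_2) = n(n + 4/3).
Evaluating step by step (a_0 = 1):
  n = 1: D(1) = 1(1 + 4/3) = 7/3; numerator = 3(1) = 3; a_1 = (3)/(7/3) = 9/7
  n = 2: D(2) = 2(2 + 4/3) = 20/3; numerator = 3(9/7) + 1(1) = 34/7; a_2 = (34/7)/(20/3) = 51/70
  n = 3: D(3) = 3(3 + 4/3) = 13; numerator = 3(51/70) + 1(9/7) = 243/70; a_3 = (243/70)/(13) = 243/910
  n = 4: D(4) = 4(4 + 4/3) = 64/3; numerator = 3(243/910) + 1(51/70) = 696/455; a_4 = (696/455)/(64/3) = 261/3640
  n = 5: D(5) = 5(5 + 4/3) = 95/3; numerator = 3(261/3640) + 1(243/910) = 27/56; a_5 = (27/56)/(95/3) = 81/5320
  n = 6: D(6) = 6(6 + 4/3) = 44; numerator = 3(81/5320) + 1(261/3640) = 4059/34580; a_6 = (4059/34580)/(44) = 369/138320

r = 5/3; a_0 = 1; a_1 = 9/7; a_2 = 51/70; a_3 = 243/910; a_4 = 261/3640; a_5 = 81/5320; a_6 = 369/138320


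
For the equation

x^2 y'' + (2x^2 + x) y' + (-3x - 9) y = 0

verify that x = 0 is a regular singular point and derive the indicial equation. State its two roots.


Divide by x^2 to reach normal form y'' + P_1(x) y' + P_2(x) y = 0 with P_1(x) = 2 + 1/x and P_2(x) = -3/x - 9/x^2.
x = 0 is a singular point because the y'-coefficient 2 + 1/x has a pole at x = 0 and the y-coefficient -3/x - 9/x^2 has a pole at x = 0.
It is a regular singular point because x P_1(x) = p(x) = 2x + 1 and x^2 P_2(x) = q(x) = -3x - 9 are polynomials, hence analytic at x = 0.
p(0) = 1,  q(0) = -9.
Indicial equation: r(r-1) + p(0) r + q(0) = 0, i.e. r^2 + (p(0) - 1) r + q(0) = 0, i.e. r^2 - 9 = 0.
Discriminant: (0)^2 - 4(-9) = 36, so r = (0 ± 6)/2.
Solving: r_1 = 3, r_2 = -3.

indicial: r^2 - 9 = 0; roots r_1 = 3, r_2 = -3


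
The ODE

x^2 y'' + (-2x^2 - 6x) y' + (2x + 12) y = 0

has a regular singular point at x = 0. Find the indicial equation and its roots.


Divide by x^2 to reach normal form y'' + P_1(x) y' + P_2(x) y = 0 with P_1(x) = -2 - 6/x and P_2(x) = 2/x + 12/x^2.
x = 0 is a singular point because the y'-coefficient -2 - 6/x has a pole at x = 0 and the y-coefficient 2/x + 12/x^2 has a pole at x = 0.
It is a regular singular point because x P_1(x) = p(x) = -2x - 6 and x^2 P_2(x) = q(x) = 2x + 12 are polynomials, hence analytic at x = 0.
p(0) = -6,  q(0) = 12.
Indicial equation: r(r-1) + p(0) r + q(0) = 0, i.e. r^2 + (p(0) - 1) r + q(0) = 0, i.e. r^2 - 7 r + 12 = 0.
Discriminant: (-7)^2 - 4(12) = 1, so r = (7 ± 1)/2.
Solving: r_1 = 4, r_2 = 3.

indicial: r^2 - 7 r + 12 = 0; roots r_1 = 4, r_2 = 3


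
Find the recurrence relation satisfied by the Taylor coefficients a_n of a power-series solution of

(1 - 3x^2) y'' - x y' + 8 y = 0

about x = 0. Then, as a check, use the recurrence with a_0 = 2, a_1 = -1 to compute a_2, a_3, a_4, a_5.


Substitute y = sum_n a_n x^n.
(1 - 3 x^2) y'' contributes (n+2)(n+1) a_{n+2} - 3 n(n-1) a_n at x^n.
-x y'(x) contributes -n a_n at x^n.
8 y(x) contributes 8 a_n at x^n.
Matching x^n: (n+2)(n+1) a_{n+2} + (-3 n(n-1) - n + 8) a_n = 0.
Thus a_{n+2} = (3 n(n-1) + n - 8) / ((n+1)(n+2)) * a_n.

Check with a_0 = 2, a_1 = -1 (apply the recurrence for n = 0, 1, 2, 3): a_0 = 2, a_1 = -1, a_2 = -8, a_3 = 7/6, a_4 = 0, a_5 = 91/120.

a_(n+2) = (3 n(n-1) + n - 8) / ((n+1)(n+2)) * a_n; check: a_0 = 2, a_1 = -1, a_2 = -8, a_3 = 7/6, a_4 = 0, a_5 = 91/120


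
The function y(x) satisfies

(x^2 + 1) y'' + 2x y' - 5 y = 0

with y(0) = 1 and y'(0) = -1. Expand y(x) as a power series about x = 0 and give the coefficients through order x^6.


Ansatz: y(x) = sum_{n>=0} a_n x^n, so y'(x) = sum_{n>=1} n a_n x^(n-1) and y''(x) = sum_{n>=2} n(n-1) a_n x^(n-2).
Substitute into P(x) y'' + Q(x) y' + R(x) y = 0 with P(x) = x^2 + 1, Q(x) = 2x, R(x) = -5, and match powers of x.
Initial conditions: a_0 = 1, a_1 = -1.
Setting the coefficient of each power of x to zero and solving order by order (substituting the coefficients already found):
  x^0: 2 a_2 - 5 a_0 = 0  ->  2 a_2 = 5 a_0 = 5  ->  a_2 = 5/2
  x^1: 6 a_3 - 3 a_1 = 0  ->  6 a_3 = 3 a_1 = -3  ->  a_3 = -1/2
  x^2: 12 a_4 + a_2 = 0  ->  12 a_4 = -a_2 = -5/2  ->  a_4 = -5/24
  x^3: 20 a_5 + 7 a_3 = 0  ->  20 a_5 = -7 a_3 = 7/2  ->  a_5 = 7/40
  x^4: 30 a_6 + 15 a_4 = 0  ->  30 a_6 = -15 a_4 = 25/8  ->  a_6 = 5/48
Truncated series: y(x) = 1 - x + (5/2) x^2 - (1/2) x^3 - (5/24) x^4 + (7/40) x^5 + (5/48) x^6 + O(x^7).

a_0 = 1; a_1 = -1; a_2 = 5/2; a_3 = -1/2; a_4 = -5/24; a_5 = 7/40; a_6 = 5/48
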